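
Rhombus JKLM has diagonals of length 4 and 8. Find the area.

Area of a rhombus = (d1 * d2) / 2
Area = (4 * 8) / 2
Area = 32 / 2
Area = 16

16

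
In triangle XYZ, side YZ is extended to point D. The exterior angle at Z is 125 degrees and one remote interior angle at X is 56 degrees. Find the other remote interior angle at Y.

By the exterior angle theorem: exterior angle = sum of remote interior angles.
125 = 56 + angle Y
angle Y = 125 - 56 = 69 degrees

69 degrees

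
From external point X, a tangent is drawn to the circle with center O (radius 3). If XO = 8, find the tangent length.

The tangent, radius, and line from the external point to the center form a right triangle.
The right angle is where the tangent meets the radius.
By the Pythagorean theorem: tangent² + 3² = 8²
tangent² = 64 - 9 = 55
tangent = sqrt(55)

sqrt(55)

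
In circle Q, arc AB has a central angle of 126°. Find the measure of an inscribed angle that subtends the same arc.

An inscribed angle intercepts an arc from a point on the circle, while the central angle intercepts the same arc from the center.
The inscribed angle is always half the central angle: 126° / 2 = 63°.

63°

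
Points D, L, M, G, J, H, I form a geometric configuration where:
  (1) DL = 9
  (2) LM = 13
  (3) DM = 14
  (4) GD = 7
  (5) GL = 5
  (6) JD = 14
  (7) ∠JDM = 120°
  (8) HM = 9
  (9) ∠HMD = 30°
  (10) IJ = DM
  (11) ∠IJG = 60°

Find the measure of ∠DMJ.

Step 1: By the law of cosines on triangle MDJ: MJ² = 14² + 14² − 2·14·14·cos(120°) = 588, so MJ = 14·√3.
Step 2: By the inverse law of cosines on triangle DMJ: cos(∠DMJ) = (14² + (14·√3)² − 14²) / (2·14·14·√3) = 588/678.96 = 0.866, so ∠DMJ = 30°.

Therefore, the measure of angle ∠DMJ = 30°.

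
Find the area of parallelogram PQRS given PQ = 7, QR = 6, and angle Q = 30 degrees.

The area of a parallelogram equals the product of two adjacent sides times the sine of the included angle.
This is because the height equals 6 * sin(30°) = 3.
Area = 7 * 3 = 21

21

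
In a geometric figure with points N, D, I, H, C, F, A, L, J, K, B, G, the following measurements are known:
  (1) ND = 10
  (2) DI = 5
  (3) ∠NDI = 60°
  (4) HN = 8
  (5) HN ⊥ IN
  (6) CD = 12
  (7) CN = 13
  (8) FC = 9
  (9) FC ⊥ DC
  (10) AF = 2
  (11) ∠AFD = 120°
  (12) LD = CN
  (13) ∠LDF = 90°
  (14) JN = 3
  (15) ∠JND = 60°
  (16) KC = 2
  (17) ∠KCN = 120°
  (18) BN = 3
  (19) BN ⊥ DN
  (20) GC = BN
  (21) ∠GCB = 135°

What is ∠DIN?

Step 1: By the law of cosines on triangle IDN: IN² = 5² + 10² − 2·5·10·cos(60°) = 75, so IN = 5·√3.
Step 2: By the inverse law of cosines on triangle DIN: cos(∠DIN) = (5² + (5·√3)² − 10²) / (2·5·5·√3) = 0/86.6 = 0, so ∠DIN = 90°.

Therefore, the measure of angle ∠DIN = 90°.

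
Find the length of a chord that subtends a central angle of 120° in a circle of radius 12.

Chord length = 2r sin(θ/2)
= 2 × 12 × sin(120°/2)
= 2 × 12 × sin(60°)
= 12*sqrt(3)

12*sqrt(3)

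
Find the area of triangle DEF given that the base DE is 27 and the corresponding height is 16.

A triangle's area is half the area of a rectangle with the same base and height.
Area = (1/2) * 27 * 16 = 216.

216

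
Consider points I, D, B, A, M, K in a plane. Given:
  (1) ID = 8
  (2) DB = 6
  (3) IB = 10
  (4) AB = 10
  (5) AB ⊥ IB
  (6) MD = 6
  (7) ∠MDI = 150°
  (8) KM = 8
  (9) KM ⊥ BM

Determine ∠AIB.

Step 1: By the law of cosines on triangle IBA: IA² = 10² + 10² − 2·10·10·cos(90°) = 200, so IA = 10·√2.
Step 2: By the inverse law of cosines on triangle AIB: cos(∠AIB) = ((10·√2)² + 10² − 10²) / (2·10·√2·10) = 200/282.84 = 0.7071, so ∠AIB = 45°.

Therefore, the measure of angle ∠AIB = 45°.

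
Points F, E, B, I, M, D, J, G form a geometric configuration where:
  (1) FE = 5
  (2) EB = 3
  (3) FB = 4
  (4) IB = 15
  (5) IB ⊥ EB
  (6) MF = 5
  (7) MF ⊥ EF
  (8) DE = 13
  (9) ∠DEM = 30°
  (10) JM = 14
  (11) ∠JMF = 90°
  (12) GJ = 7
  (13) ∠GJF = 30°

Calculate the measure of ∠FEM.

Step 1: By the law of cosines on triangle EFM: EM² = 5² + 5² − 2·5·5·cos(90°) = 50, so EM = 5·√2.
Step 2: By the inverse law of cosines on triangle FEM: cos(∠FEM) = (5² + (5·√2)² − 5²) / (2·5·5·√2) = 50/70.71 = 0.7071, so ∠FEM = 45°.

Therefore, the measure of angle ∠FEM = 45°.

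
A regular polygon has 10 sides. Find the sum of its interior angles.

The sum of interior angles of an n-sided polygon is (n - 2) * 180.
For n = 10: (10 - 2) * 180 = 8 * 180 = 1440 degrees.

1440 degrees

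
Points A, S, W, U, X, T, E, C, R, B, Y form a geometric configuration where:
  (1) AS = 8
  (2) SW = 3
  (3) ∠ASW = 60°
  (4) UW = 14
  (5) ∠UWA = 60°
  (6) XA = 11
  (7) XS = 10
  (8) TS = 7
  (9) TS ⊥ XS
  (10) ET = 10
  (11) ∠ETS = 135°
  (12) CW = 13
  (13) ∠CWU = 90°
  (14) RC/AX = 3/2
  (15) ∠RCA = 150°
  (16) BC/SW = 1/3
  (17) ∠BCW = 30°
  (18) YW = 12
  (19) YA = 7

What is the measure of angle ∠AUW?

Step 1: By the law of cosines on triangle ASW: AW² = 8² + 3² − 2·8·3·cos(60°) = 49, so AW = 7.
Step 2: By the law of cosines on triangle UWA: UA² = 14² + 7² − 2·14·7·cos(60°) = 147, so UA = 7·√3.
Step 3: By the inverse law of cosines on triangle AUW: cos(∠AUW) = ((7·√3)² + 14² − 7²) / (2·7·√3·14) = 294/339.48 = 0.866, so ∠AUW = 30°.

Therefore, the measure of angle ∠AUW = 30°.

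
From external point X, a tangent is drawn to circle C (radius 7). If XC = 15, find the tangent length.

The tangent, radius, and line from the external point to the center form a right triangle.
The right angle is where the tangent meets the radius.
By the Pythagorean theorem: tangent² + 7² = 15²
tangent² = 225 - 49 = 176
tangent = 4*sqrt(11)

4*sqrt(11)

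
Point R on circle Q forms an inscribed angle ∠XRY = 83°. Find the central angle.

Central angle = 2 × 83° = 166° (inscribed angle theorem).

166°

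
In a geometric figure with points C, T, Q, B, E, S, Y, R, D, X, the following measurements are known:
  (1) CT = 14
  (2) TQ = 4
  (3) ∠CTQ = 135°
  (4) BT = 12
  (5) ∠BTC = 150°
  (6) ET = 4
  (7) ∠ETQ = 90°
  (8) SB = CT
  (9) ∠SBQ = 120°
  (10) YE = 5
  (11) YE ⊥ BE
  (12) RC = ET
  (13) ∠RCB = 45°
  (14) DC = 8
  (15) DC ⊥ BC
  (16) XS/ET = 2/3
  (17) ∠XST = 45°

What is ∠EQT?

Step 1: By the law of cosines on triangle QTE: QE² = 4² + 4² − 2·4·4·cos(90°) = 32, so QE = 4·√2.
Step 2: By the inverse law of cosines on triangle EQT: cos(∠EQT) = ((4·√2)² + 4² − 4²) / (2·4·√2·4) = 32/45.25 = 0.7071, so ∠EQT = 45°.

Therefore, the measure of angle ∠EQT = 45°.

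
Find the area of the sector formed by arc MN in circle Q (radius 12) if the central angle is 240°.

Sector area = πr² × θ/360
= π × 12² × 2/3
= π × 144 × 2/3
= 96*pi

96*pi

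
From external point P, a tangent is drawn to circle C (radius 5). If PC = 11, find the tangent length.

The tangent, radius, and line from the external point to the center form a right triangle.
The right angle is where the tangent meets the radius.
By the Pythagorean theorem: tangent² + 5² = 11²
tangent² = 121 - 25 = 96
tangent = 4*sqrt(6)

4*sqrt(6)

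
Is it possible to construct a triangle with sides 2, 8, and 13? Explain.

Check the triangle inequality: 2 + 8 = 10 ≤ 13.
Since the sum of two sides does not exceed the third, no triangle can be formed.

No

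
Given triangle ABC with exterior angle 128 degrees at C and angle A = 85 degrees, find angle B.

The exterior angle theorem states that an exterior angle equals the sum of the two non-adjacent interior angles.
So 128 = 85 + angle B, which gives angle B = 128 - 85 = 43 degrees.

43 degrees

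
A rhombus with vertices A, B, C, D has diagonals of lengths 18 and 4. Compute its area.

The diagonals of a rhombus divide it into four right triangles.
Each triangle has legs 18/ 2 = 9 and 4/2 = 2, so each has area (1/2)*9*2 = 9.
Four such triangles give total area = (d1 * d2) / 2 = 36.

36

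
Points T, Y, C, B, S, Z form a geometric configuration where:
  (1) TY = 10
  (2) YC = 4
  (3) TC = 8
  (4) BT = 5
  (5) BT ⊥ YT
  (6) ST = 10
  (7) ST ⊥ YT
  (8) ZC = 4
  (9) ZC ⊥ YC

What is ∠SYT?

Step 1: By the law of cosines on triangle YTS: YS² = 10² + 10² − 2·10·10·cos(90°) = 200, so YS = 10·√2.
Step 2: By the inverse law of cosines on triangle SYT: cos(∠SYT) = ((10·√2)² + 10² − 10²) / (2·10·√2·10) = 200/282.84 = 0.7071, so ∠SYT = 45°.

Therefore, the measure of angle ∠SYT = 45°.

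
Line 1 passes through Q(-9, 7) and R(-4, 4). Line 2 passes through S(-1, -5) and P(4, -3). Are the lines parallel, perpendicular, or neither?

Slope of line 1: m1 = (4 - 7)/(-4 - -9) = -3/5 = -3/5
Slope of line 2: m2 = (-3 - -5)/(4 - -1) = 2/5 = 2/5
For parallel lines we need equal slopes: -3/5 != 2/5.
For perpendicular lines we need m1*m2 = -1: (-3/5)(2/5) = -6/25 != -1.
Since neither condition holds, the lines are neither parallel nor perpendicular.

Neither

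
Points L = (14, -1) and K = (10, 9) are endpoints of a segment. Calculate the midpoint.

The midpoint is the point halfway along the segment.
Move half the horizontal distance: 14 + (10 - 14)/2 = 14 + -4/2 = 12
Move half the vertical distance: -1 + (9 - -1)/2 = -1 + 10/2 = 4
Midpoint = (12, 4)

(12, 4)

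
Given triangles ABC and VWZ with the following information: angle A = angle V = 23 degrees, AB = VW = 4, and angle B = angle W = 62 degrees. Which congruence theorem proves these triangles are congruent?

Consider the given information: angle A = angle V = 23 degrees, AB = VW = 4, and angle B = angle W = 62 degrees
This is not AAS or HL: AAS requires two angles and a non-included side. HL only applies to right triangles with matching hypotenuse and leg.
The correct criterion is ASA. Two pairs of corresponding angles and the included side are equal (Angle-Side-Angle).

ASA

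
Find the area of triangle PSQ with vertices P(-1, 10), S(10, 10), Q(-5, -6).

Using the Shoelace formula for a triangle:
Area = (1/2)|x0(y1 - y2) + x1(y2 - y0) + x2(y0 - y1)|
Area = (1/2)|-1(10 - -6) + 10(-6 - 10) + -5(10 - 10)|
Area = (1/2)|-16 + -160 + 0|
Area = (1/2)|-176|
Area = (1/2)(176)
Area = 88

88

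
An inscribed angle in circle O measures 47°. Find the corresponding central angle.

By the inscribed angle theorem, the central angle is twice the inscribed angle.
Central angle = 2 × 47° = 94°

94°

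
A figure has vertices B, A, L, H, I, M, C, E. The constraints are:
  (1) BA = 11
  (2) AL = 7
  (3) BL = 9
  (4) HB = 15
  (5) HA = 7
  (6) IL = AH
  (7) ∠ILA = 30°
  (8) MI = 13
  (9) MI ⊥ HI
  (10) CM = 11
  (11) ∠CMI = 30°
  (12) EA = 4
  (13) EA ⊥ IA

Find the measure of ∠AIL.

From the given relations: IL = AH = 7.
Step 1: By the law of cosines on triangle ILA: IA² = 7² + 7² − 2·7·7·cos(30°) = 13.13, so IA ≈ 3.62.
Step 2: By the inverse law of cosines on triangle AIL: cos(∠AIL) = (3.62² + 7² − 7²) / (2·3.62·7) = 13.13/50.73 = 0.2588, so ∠AIL = 75°.

Therefore, the measure of angle ∠AIL = 75°.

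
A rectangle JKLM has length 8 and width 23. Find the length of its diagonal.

Using the Pythagorean theorem:
d² = 8² + 23² = 64 + 529 = 593
d = sqrt(593)

sqrt(593)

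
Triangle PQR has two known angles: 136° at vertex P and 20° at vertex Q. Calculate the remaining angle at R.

angle R = 180 - 136 - 20 = 24 degrees.

24 degrees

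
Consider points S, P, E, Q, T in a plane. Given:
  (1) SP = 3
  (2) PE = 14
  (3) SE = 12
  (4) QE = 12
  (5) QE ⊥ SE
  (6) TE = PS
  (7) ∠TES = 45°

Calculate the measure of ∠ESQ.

Step 1: By the law of cosines on triangle SEQ: SQ² = 12² + 12² − 2·12·12·cos(90°) = 288, so SQ = 12·√2.
Step 2: By the inverse law of cosines on triangle ESQ: cos(∠ESQ) = (12² + (12·√2)² − 12²) / (2·12·12·√2) = 288/407.29 = 0.7071, so ∠ESQ = 45°.

Therefore, the measure of angle ∠ESQ = 45°.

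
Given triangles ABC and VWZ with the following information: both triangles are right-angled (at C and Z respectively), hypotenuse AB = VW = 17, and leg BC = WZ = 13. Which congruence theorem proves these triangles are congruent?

The given information provides:
both triangles are right-angled (at C and Z respectively), hypotenuse AB = VW = 17, and leg BC = WZ = 13
This matches the HL congruence theorem.
The hypotenuse and one leg of two right triangles are equal (Hypotenuse-Leg).

HL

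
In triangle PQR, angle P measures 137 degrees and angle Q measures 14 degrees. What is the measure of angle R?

By the triangle angle sum property, the three interior angles of any triangle add up to 180°.
We know angle P = 137° and angle Q = 14°, so their sum is 151°.
Therefore angle R = 180° - 151° = 29°.

29 degrees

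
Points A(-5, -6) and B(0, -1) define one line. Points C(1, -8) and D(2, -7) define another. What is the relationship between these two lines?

Slope of line 1: m1 = (-1 - -6)/(0 - -5) = 5/5 = 1
Slope of line 2: m2 = (-7 - -8)/(2 - 1) = 1/1 = 1
Since m1 = m2 = 1, the lines are parallel.

Parallel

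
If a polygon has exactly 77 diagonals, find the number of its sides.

Using d = n(n - 3)/2, we solve 77 = n(n - 3)/2.
So n(n - 3) = 154.
Testing n = 14: 14 * 11 = 154 = 154. Correct.
The polygon has 14 sides.

14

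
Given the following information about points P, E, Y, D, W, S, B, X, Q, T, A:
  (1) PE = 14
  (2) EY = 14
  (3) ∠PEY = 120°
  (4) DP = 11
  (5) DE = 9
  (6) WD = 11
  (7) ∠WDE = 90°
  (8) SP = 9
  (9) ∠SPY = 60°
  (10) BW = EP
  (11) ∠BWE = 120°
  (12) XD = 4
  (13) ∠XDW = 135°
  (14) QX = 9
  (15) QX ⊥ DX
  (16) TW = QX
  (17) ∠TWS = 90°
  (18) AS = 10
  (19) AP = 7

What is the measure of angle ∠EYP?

Step 1: By the law of cosines on triangle YEP: YP² = 14² + 14² − 2·14·14·cos(120°) = 588, so YP = 14·√3.
Step 2: By the inverse law of cosines on triangle EYP: cos(∠EYP) = (14² + (14·√3)² − 14²) / (2·14·14·√3) = 588/678.96 = 0.866, so ∠EYP = 30°.

Therefore, the measure of angle ∠EYP = 30°.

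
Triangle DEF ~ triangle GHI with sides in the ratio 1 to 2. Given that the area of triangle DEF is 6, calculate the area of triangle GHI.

Area ratio = (1/2)^2 = 1/4. Area of GHI = 6 * 4/1 = 24.

24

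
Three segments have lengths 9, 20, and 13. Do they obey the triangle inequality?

Check all three triangle inequalities:
9 + 20 = 29 > 13 ✓
9 + 13 = 22 > 20 ✓
20 + 13 = 33 > 9 ✓
All conditions hold, so these sides form a valid triangle.

Yes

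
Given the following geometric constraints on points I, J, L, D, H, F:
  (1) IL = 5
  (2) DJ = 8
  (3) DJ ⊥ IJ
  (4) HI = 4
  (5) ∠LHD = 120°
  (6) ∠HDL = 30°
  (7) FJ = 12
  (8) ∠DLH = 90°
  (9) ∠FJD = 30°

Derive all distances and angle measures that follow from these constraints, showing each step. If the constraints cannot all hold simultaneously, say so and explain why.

These constraints are not satisfiable: (5), (6) and (8) are the three interior angles of triangle LHD, which must sum to 180°, but 120° + 30° + 90° = 240°. No planar figure meets all of them, so nothing further can be derived.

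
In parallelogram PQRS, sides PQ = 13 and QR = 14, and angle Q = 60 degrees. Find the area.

The area of a parallelogram equals the product of two adjacent sides times the sine of the included angle.
This is because the height equals 14 * sin(60°) = 7*sqrt(3).
Area = 13 * 7*sqrt(3) = 91*sqrt(3)

91*sqrt(3)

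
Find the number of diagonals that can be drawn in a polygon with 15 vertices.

The number of diagonals in an n-gon is n(n - 3)/2.
For n = 15: 15(15 - 3)/2 = 15 × 12 / 2 = 90.

90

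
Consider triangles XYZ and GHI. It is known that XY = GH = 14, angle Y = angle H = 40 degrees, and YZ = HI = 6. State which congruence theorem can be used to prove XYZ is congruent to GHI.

The given information matches SAS: Two pairs of corresponding sides and the included angle are equal (Side-Angle-Side).

SAS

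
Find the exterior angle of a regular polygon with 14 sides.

Each exterior angle of a regular n-gon is 360 / n.
For n = 14: 360 / 14 = 180/7 degrees.

180/7 degrees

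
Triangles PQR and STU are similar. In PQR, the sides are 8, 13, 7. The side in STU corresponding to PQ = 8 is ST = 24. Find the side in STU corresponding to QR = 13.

Similar triangles have proportional sides. Setting up the proportion:
ST / PQ = TU / QR
24 / 8 = TU / 13
TU = 13 * 24 / 8 = 39.

39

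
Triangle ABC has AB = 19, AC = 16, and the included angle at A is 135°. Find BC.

By the law of cosines: BC^2 = AB^2 + AC^2 - 2*AB*AC*cos(A)
BC^2 = 19^2 + 16^2 - 2*19*16*cos(135°)
BC^2 = 361 + 256 - 608*(-sqrt(2)/2)
BC^2 = 304*sqrt(2) + 617
BC = sqrt(304*sqrt(2) + 617)

sqrt(304*sqrt(2) + 617)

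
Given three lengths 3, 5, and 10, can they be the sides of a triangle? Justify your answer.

No.
The triangle inequality is violated: 3 + 5 = 8 ≤ 10.
These lengths cannot form a triangle.

No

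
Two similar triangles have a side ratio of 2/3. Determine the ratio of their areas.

Area scales with the square of linear dimensions. If every length is multiplied by 2/3, then the area is multiplied by (2/3)^2 = 4/9.
The area ratio is 4:9.

4:9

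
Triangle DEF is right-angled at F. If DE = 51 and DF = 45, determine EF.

By the Pythagorean theorem: EF^2 = DE^2 - DF^2
EF^2 = 51^2 - 45^2 = 2601 - 2025 = 576
EF = sqrt(576) = 24

24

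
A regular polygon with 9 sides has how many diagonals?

Each of the 9 vertices connects to 6 non-adjacent vertices via diagonals.
Total connections = 9 × 6 = 54, but each diagonal is counted twice.
Number of diagonals = 54 / 2 = 27.

27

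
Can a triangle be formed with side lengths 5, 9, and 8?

For three segments to close into a triangle, no single side can be as long as the other two combined.
The longest side is 9, and 5 + 8 = 13 > 9.
A triangle can be formed.

Yes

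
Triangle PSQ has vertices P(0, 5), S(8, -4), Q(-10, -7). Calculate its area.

The Shoelace formula computes the area from vertex coordinates by summing cross products.
For vertices (0,5), (8,-4), (-10,-7):
Signed sum = 0*-4 - 8*5 + 8*-7 - -10*-4 + -10*5 - 0*-7
= -40 + -96 + -50 = -186
Area = (1/2)|-186| = 93.

93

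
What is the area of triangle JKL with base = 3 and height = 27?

Area = (1/2)(3)(27) = 81/2

81/2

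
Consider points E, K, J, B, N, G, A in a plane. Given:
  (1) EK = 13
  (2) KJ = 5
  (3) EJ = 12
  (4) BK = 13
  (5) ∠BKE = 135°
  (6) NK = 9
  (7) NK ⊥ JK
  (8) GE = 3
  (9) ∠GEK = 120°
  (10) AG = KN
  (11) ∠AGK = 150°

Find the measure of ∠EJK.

Step 1: By the inverse law of cosines on triangle EJK: cos(∠EJK) = (12² + 5² − 13²) / (2·12·5) = 0/120 = 0, so ∠EJK = 90°.

Therefore, the measure of angle ∠EJK = 90°.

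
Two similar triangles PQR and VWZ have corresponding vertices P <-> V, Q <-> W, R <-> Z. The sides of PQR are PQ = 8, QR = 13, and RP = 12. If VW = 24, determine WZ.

k = 24/8 = 3. WZ = 3 * 13 = 39.

39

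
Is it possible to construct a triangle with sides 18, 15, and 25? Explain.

Yes.
The triangle inequality requires that the sum of any two sides exceeds the third.
Here 15 + 18 = 33 > 25, so the condition is met.

Yes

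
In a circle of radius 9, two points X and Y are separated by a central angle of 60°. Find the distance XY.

Drop a perpendicular from the center to the chord, bisecting both the chord and the central angle.
Each half-chord = r sin(θ/2) = 9 sin(30°).
The full chord = 2 × 9 × sin(30°) = 9.

9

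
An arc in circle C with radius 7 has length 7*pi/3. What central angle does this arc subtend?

Arc length L = 2πr × θ/360, so θ = 360L / (2πr).
θ = 360 × 7*pi/3 / (2π × 7)
θ = 60°
θ = 60°

60°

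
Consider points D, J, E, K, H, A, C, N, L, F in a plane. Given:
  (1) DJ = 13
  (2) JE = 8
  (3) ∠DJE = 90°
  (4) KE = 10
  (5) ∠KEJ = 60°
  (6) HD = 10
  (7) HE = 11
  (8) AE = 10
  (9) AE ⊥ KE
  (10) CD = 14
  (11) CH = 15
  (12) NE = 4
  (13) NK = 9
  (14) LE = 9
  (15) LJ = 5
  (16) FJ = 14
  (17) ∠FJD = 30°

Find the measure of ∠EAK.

Step 1: By the law of cosines on triangle AEK: AK² = 10² + 10² − 2·10·10·cos(90°) = 200, so AK = 10·√2.
Step 2: By the inverse law of cosines on triangle EAK: cos(∠EAK) = (10² + (10·√2)² − 10²) / (2·10·10·√2) = 200/282.84 = 0.7071, so ∠EAK = 45°.

Therefore, the measure of angle ∠EAK = 45°.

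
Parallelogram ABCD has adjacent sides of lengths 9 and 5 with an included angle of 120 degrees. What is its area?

Area = 9 * 5 * sin(120°) = 45 * sqrt(3)/2 = 45*sqrt(3)/2

45*sqrt(3)/2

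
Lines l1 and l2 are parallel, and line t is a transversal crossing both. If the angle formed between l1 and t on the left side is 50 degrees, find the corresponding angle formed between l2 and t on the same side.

Corresponding angles formed by parallel lines and a transversal are equal.
The given angle is 50 degrees.
The corresponding angle = 50 degrees.

50 degrees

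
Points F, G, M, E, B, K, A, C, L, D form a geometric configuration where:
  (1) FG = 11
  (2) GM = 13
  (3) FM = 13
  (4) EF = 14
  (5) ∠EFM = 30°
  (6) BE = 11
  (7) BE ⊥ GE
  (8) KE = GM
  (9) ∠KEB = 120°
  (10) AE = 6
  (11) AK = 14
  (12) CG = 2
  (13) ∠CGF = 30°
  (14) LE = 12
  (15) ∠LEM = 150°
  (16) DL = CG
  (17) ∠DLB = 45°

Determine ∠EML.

Step 1: By the law of cosines on triangle MFE: ME² = 13² + 14² − 2·13·14·cos(30°) = 49.77, so ME ≈ 7.05.
Step 2: By the law of cosines on triangle MEL: ML² = 7.05² + 12² − 2·7.05·12·cos(150°) = 340.39, so ML ≈ 18.45.
Step 3: By the inverse law of cosines on triangle EML: cos(∠EML) = (7.05² + 18.45² − 12²) / (2·7.05·18.45) = 246.16/260.31 = 0.9456, so ∠EML = 18.98°.

Therefore, the measure of angle ∠EML = 18.98°.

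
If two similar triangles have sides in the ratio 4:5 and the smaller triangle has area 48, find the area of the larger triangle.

Area ratio = (4/5)^2 = 16/25. Area of the larger triangle = 48 * 25/16 = 75.

75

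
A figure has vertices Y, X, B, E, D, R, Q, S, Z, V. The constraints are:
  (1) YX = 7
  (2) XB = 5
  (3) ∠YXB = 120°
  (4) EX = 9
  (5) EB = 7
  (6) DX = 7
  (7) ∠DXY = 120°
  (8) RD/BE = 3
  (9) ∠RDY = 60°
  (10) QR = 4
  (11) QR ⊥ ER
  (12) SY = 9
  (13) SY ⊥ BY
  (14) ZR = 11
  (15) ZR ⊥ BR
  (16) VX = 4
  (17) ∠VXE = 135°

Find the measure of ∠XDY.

Step 1: By the law of cosines on triangle DXY: DY² = 7² + 7² − 2·7·7·cos(120°) = 147, so DY = 7·√3.
Step 2: By the inverse law of cosines on triangle XDY: cos(∠XDY) = (7² + (7·√3)² − 7²) / (2·7·7·√3) = 147/169.74 = 0.866, so ∠XDY = 30°.

Therefore, the measure of angle ∠XDY = 30°.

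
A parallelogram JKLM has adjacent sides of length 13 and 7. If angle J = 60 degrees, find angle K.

Consecutive angles are supplementary: angle K = 180 - 60 = 120 degrees.

120 degrees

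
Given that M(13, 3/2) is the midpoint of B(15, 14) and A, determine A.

Using the midpoint formula: M = ((x1 + x2)/2, (y1 + y2)/2)
We know M = (13, 3/2) and B = (15, 14)
For x: 13 = (15 + x2)/2, so x2 = 2*13 - 15 = 11
For y: 3/2 = (14 + y2)/2, so y2 = 2*3/2 - 14 = -11
A = (11, -11)

(11, -11)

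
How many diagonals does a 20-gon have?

Total line segments between 20 vertices = C(20,2) = 190.
Subtract the 20 sides: 190 - 20 = 170 diagonals.

170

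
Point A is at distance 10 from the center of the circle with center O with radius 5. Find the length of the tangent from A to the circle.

The tangent, radius, and line from the external point to the center form a right triangle.
The right angle is where the tangent meets the radius.
By the Pythagorean theorem: tangent² + 5² = 10²
tangent² = 100 - 25 = 75
tangent = 5*sqrt(3)

5*sqrt(3)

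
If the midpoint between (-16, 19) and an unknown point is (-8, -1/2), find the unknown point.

Using the midpoint formula: M = ((x1 + x2)/2, (y1 + y2)/2)
We know M = (-8, -1/2) and Q = (-16, 19)
For x: -8 = (-16 + x2)/2, so x2 = 2*-8 - -16 = 0
For y: -1/2 = (19 + y2)/2, so y2 = 2*-1/2 - 19 = -20
S = (0, -20)

(0, -20)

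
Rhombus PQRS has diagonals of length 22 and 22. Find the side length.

In a rhombus, the diagonals bisect each other perpendicularly, creating four congruent right triangles.
Each triangle has legs 11 (half of 22) and 11 (half of 22).
The hypotenuse of each right triangle is a side of the rhombus:
side = sqrt(11^2 + 11^2) = sqrt(242) = 11*sqrt(2)

11*sqrt(2)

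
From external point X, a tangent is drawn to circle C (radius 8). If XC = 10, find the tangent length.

tangent = √(d² - r²) = √(10² - 8²) = √(100 - 64) = √36 = 6

6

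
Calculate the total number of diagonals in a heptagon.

Each of the 7 vertices connects to 4 non-adjacent vertices via diagonals.
Total connections = 7 × 4 = 28, but each diagonal is counted twice.
Number of diagonals = 28 / 2 = 14.

14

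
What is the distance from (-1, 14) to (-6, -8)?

The horizontal distance is |-6 - -1| = 5 and the vertical distance is |-8 - 14| = 22.
By the Pythagorean theorem, d = sqrt(5^2 + 22^2) = sqrt(509).

sqrt(509)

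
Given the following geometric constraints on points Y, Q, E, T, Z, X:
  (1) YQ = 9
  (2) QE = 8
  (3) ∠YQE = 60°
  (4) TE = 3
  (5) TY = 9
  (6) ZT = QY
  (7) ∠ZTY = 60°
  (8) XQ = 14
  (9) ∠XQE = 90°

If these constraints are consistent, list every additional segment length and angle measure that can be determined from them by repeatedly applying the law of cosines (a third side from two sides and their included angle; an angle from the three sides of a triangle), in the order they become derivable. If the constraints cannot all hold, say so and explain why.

The constraints are consistent. Derivable facts, in order:
After 1 step:
- EX = 2·√65
- YE = √73
- YZ = 9
After 2 steps:
- ∠ETY = 71.65°
- ∠EXQ = 29.74°
- ∠EYQ = 54.18°
- ∠EYT = 19.47°
- ∠QEX = 60.26°
- ∠QEY = 65.82°
- ∠TEY = 88.88°
- ∠TYZ = 60°
- ∠TZY = 60°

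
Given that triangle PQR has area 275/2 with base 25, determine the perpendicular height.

Rearranging the area formula Area = (1/2) * base * height:
height = 2 * Area / base = 2 * 275/2 / 25 = 11.

11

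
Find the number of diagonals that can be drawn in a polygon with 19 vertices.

Total line segments between 19 vertices = C(19,2) = 171.
Subtract the 19 sides: 171 - 19 = 152 diagonals.

152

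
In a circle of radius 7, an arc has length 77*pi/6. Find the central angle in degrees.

The full circumference is 2πr = 14*pi.
The arc is 77*pi/6 / 14*pi = 11/12 of the full circle.
So the central angle = 11/12 × 360° = 330°.

330°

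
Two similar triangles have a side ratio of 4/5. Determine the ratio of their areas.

The ratio of areas of similar triangles equals the square of the side ratio.
Side ratio = 4:5
Area ratio = (4/5)^2 = 16/25 = 16:25

16:25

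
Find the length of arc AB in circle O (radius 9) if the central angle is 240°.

Arc length = 2πr × θ/360
= 2π × 9 × 2/3
= 12*pi

12*pi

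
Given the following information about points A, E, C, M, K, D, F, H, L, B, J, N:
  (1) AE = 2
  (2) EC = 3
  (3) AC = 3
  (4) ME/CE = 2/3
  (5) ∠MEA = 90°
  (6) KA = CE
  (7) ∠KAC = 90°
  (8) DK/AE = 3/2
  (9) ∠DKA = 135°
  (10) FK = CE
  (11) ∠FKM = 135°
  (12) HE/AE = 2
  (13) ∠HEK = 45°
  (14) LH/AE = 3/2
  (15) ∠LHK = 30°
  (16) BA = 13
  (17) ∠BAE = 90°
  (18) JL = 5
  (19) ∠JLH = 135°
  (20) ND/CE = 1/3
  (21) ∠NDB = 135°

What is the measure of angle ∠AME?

From the given relations: ME = 2/3·CE = 2/3·3 = 2.
Step 1: By the law of cosines on triangle MEA: MA² = 2² + 2² − 2·2·2·cos(90°) = 8, so MA = 2·√2.
Step 2: By the inverse law of cosines on triangle AME: cos(∠AME) = ((2·√2)² + 2² − 2²) / (2·2·√2·2) = 8/11.31 = 0.7071, so ∠AME = 45°.

Therefore, the measure of angle ∠AME = 45°.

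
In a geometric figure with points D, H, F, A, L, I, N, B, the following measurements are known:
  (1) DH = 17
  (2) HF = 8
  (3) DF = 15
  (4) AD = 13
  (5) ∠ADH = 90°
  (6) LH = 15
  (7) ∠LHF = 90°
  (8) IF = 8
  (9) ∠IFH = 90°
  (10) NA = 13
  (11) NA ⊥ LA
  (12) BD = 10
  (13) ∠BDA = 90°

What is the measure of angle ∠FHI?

Step 1: By the law of cosines on triangle HFI: HI² = 8² + 8² − 2·8·8·cos(90°) = 128, so HI = 8·√2.
Step 2: By the inverse law of cosines on triangle FHI: cos(∠FHI) = (8² + (8·√2)² − 8²) / (2·8·8·√2) = 128/181.02 = 0.7071, so ∠FHI = 45°.

Therefore, the measure of angle ∠FHI = 45°.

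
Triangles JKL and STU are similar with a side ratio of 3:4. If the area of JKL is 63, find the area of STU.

The ratio of areas of similar triangles = (side ratio)^2.
Side ratio = 3:4, so area ratio = 9:16.
Area of STU / Area of JKL = 16/9
Area of STU = 63 * 16/9 = 112

112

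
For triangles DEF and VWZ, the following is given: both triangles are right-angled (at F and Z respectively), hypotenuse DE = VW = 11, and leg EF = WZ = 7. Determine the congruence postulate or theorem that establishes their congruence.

Consider the given information: both triangles are right-angled (at F and Z respectively), hypotenuse DE = VW = 11, and leg EF = WZ = 7
This is not SSS or ASA: SSS requires all three pairs of sides, but we don't have that. ASA requires two angles and the side between them.
The correct criterion is HL. The hypotenuse and one leg of two right triangles are equal (Hypotenuse-Leg).

HL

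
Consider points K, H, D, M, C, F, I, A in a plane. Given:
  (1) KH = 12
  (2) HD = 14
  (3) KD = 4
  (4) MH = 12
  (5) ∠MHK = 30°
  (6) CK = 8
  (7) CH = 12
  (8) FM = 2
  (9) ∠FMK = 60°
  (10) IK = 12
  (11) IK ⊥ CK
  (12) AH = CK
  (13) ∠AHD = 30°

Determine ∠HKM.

Step 1: By the law of cosines on triangle KHM: KM² = 12² + 12² − 2·12·12·cos(30°) = 38.58, so KM ≈ 6.21.
Step 2: By the inverse law of cosines on triangle HKM: cos(∠HKM) = (12² + 6.21² − 12²) / (2·12·6.21) = 38.58/149.08 = 0.2588, so ∠HKM = 75°.

Therefore, the measure of angle ∠HKM = 75°.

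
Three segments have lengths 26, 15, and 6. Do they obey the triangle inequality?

The longest side is 26. The other two sides sum to 6 + 15 = 21.
Since 21 ≤ 26, the two shorter sides cannot reach around to close the triangle.

No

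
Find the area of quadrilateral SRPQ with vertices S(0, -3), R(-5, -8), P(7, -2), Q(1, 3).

Shoelace: sum of cross terms = 71, Area = (1/2)|71| = 71/2

71/2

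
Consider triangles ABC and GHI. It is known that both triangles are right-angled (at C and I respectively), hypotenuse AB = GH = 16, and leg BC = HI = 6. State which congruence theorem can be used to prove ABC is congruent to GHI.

The given information matches HL: The hypotenuse and one leg of two right triangles are equal (Hypotenuse-Leg).

HL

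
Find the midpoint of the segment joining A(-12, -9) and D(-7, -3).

The midpoint is the average of the coordinates:
x: (-12 + -7)/2 = -19/2
y: (-9 + -3)/2 = -6
Midpoint = (-19/2, -6)

(-19/2, -6)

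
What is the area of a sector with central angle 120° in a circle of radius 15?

Sector area = πr² × θ/360
= π × 15² × 1/3
= π × 225 × 1/3
= 75*pi

75*pi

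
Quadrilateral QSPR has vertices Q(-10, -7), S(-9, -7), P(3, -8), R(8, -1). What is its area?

Shoelace: sum of cross terms = 95, Area = (1/2)|95| = 95/2

95/2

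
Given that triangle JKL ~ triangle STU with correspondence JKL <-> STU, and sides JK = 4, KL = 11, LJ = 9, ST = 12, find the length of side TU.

Since the triangles are similar, the ratio of corresponding sides is constant.
Scale factor k = ST / JK = 12 / 4 = 3
TU = k * KL = 3 * 11 = 33

33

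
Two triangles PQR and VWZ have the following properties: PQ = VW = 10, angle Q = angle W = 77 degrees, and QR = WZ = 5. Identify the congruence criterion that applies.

Consider the given information: PQ = VW = 10, angle Q = angle W = 77 degrees, and QR = WZ = 5
This is not SSS or AAS: SSS requires all three pairs of sides, but we don't have that. AAS requires two angles and a non-included side.
The correct criterion is SAS. Two pairs of corresponding sides and the included angle are equal (Side-Angle-Side).

SAS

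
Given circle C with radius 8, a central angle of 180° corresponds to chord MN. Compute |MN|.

Chord length = 2r sin(θ/2)
= 2 × 8 × sin(180°/2)
= 2 × 8 × sin(90°)
= 16

16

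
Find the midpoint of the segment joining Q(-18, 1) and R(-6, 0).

The midpoint is the point halfway along the segment.
Move half the horizontal distance: -18 + (-6 - -18)/2 = -18 + 12/2 = -12
Move half the vertical distance: 1 + (0 - 1)/2 = 1 + -1/2 = 1/2
Midpoint = (-12, 1/2)

(-12, 1/2)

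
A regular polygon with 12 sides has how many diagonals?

Each of the 12 vertices connects to 9 non-adjacent vertices via diagonals.
Total connections = 12 × 9 = 108, but each diagonal is counted twice.
Number of diagonals = 108 / 2 = 54.

54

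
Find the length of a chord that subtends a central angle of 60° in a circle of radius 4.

Chord length = 2r sin(θ/2)
= 2 × 4 × sin(60°/2)
= 2 × 4 × sin(30°)
= 4

4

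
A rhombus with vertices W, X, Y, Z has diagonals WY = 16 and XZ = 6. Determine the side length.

The diagonals of a rhombus bisect each other at right angles.
Half-diagonals: 16/2 = 8 and 6/2 = 3
side = sqrt(8^2 + 3^2)
side = sqrt(64 + 9)
side = sqrt(73)

sqrt(73)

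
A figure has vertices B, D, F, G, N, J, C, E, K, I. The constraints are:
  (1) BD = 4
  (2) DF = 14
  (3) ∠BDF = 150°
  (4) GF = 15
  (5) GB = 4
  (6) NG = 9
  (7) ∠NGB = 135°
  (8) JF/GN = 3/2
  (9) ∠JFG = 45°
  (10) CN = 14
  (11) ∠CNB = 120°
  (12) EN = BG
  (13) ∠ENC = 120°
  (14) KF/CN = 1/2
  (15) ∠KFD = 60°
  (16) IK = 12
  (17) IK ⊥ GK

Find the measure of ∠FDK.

From the given relations: KF = 1/2·CN = 1/2·14 = 7.
Step 1: By the law of cosines on triangle DFK: DK² = 14² + 7² − 2·14·7·cos(60°) = 147, so DK = 7·√3.
Step 2: By the inverse law of cosines on triangle FDK: cos(∠FDK) = (14² + (7·√3)² − 7²) / (2·14·7·√3) = 294/339.48 = 0.866, so ∠FDK = 30°.

Therefore, the measure of angle ∠FDK = 30°.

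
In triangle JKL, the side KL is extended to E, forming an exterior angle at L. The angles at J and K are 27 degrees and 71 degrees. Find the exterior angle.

Exterior angle = 27 + 71 = 98 degrees (exterior angle theorem).

98 degrees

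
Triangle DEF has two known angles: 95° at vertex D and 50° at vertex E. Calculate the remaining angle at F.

By the triangle angle sum property, the three interior angles of any triangle add up to 180°.
We know angle D = 95° and angle E = 50°, so their sum is 145°.
Therefore angle F = 180° - 145° = 35°.

35 degrees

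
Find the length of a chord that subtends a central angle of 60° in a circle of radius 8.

Chord = 2(8) sin(30°) = 8

8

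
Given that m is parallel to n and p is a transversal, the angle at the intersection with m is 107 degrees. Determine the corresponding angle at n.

Corresponding angles are equal: 107 degrees.

107 degrees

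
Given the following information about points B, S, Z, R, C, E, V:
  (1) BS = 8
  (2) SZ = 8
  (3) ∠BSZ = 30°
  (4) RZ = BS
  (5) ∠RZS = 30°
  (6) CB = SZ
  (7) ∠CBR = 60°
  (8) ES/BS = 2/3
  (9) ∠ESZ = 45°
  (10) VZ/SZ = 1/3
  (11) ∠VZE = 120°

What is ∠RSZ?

From the given relations: RZ = BS = 8.
Step 1: By the law of cosines on triangle SZR: SR² = 8² + 8² − 2·8·8·cos(30°) = 17.15, so SR ≈ 4.14.
Step 2: By the inverse law of cosines on triangle RSZ: cos(∠RSZ) = (4.14² + 8² − 8²) / (2·4.14·8) = 17.15/66.26 = 0.2588, so ∠RSZ = 75°.

Therefore, the measure of angle ∠RSZ = 75°.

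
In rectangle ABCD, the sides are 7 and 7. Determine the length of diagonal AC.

d = sqrt(7^2 + 7^2) = sqrt(98) = 7*sqrt(2)

7*sqrt(2)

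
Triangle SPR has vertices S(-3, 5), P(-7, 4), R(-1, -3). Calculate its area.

Using the Shoelace formula for a triangle:
Area = (1/2)|x0(y1 - y2) + x1(y2 - y0) + x2(y0 - y1)|
Area = (1/2)|-3(4 - -3) + -7(-3 - 5) + -1(5 - 4)|
Area = (1/2)|-21 + 56 + -1|
Area = (1/2)|34|
Area = (1/2)(34)
Area = 17

17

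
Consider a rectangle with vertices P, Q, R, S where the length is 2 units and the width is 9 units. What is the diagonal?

Using the Pythagorean theorem:
d² = 2² + 9² = 4 + 81 = 85
d = sqrt(85)

sqrt(85)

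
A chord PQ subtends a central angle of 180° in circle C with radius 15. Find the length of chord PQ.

Chord = 2(15) sin(90°) = 30

30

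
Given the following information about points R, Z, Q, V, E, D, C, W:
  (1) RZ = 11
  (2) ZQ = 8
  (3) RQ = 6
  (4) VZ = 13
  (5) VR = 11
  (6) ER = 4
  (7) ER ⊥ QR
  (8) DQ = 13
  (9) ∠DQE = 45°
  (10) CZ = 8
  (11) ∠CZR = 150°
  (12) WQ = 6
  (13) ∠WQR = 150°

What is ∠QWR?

Step 1: By the law of cosines on triangle WQR: WR² = 6² + 6² − 2·6·6·cos(150°) = 134.35, so WR ≈ 11.59.
Step 2: By the inverse law of cosines on triangle QWR: cos(∠QWR) = (6² + 11.59² − 6²) / (2·6·11.59) = 134.35/139.09 = 0.9659, so ∠QWR = 15°.

Therefore, the measure of angle ∠QWR = 15°.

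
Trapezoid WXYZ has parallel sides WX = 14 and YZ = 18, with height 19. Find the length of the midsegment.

The midsegment (median) of a trapezoid connects the midpoints of the non-parallel sides.
Its length is the average of the two bases: (14 + 18) / 2 = 16.

16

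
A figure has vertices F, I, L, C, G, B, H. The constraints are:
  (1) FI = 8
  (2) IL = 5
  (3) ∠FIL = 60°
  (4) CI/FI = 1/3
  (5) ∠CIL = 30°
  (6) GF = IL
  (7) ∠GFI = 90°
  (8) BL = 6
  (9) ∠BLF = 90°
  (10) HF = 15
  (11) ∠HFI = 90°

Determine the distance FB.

Step 1: By the law of cosines on triangle LIF: LF² = 5² + 8² − 2·5·8·cos(60°) = 49, so LF = 7.
Step 2: By the law of cosines on triangle FLB: FB² = 7² + 6² − 2·7·6·cos(90°) = 85, so FB = √85.

Therefore, the length of FB = √85.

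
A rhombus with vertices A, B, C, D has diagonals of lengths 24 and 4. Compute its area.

Area = (24 * 4) / 2 = 96 / 2 = 48

48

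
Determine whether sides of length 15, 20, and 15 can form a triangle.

Sort the sides: 15, 15, 20.
It suffices to check that the sum of the two smallest exceeds the largest:
15 + 15 = 30 > 20. ✓
Yes, a valid triangle can be formed.

Yes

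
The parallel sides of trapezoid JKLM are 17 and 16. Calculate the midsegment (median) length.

midsegment = (17 + 16) / 2 = 33 / 2 = 33/2

33/2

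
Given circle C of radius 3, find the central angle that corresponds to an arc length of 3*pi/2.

The full circumference is 2πr = 6*pi.
The arc is 3*pi/2 / 6*pi = 1/4 of the full circle.
So the central angle = 1/4 × 360° = 90°.

90°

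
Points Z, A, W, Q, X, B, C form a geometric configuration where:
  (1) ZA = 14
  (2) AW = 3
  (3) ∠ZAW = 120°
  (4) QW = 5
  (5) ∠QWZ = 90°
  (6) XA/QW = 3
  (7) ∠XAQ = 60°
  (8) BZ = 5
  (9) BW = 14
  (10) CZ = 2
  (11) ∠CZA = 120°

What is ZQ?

Step 1: By the law of cosines on triangle ZAW: ZW² = 14² + 3² − 2·14·3·cos(120°) = 247, so ZW ≈ 15.72.
Step 2: By the law of cosines on triangle ZWQ: ZQ² = 15.72² + 5² − 2·15.72·5·cos(90°) = 272, so ZQ = 4·√17.

Therefore, the length of ZQ = 4·√17.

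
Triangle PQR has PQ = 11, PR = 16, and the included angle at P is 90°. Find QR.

The included angle is 90°, so the triangle is right-angled at P. The opposite side QR is the hypotenuse.
By the Pythagorean theorem: QR = sqrt(11^2 + 16^2) = sqrt(377) = sqrt(377).

sqrt(377)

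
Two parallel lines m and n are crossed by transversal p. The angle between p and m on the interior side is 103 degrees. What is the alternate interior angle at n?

Alternate interior angles are equal: 103 degrees.

103 degrees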